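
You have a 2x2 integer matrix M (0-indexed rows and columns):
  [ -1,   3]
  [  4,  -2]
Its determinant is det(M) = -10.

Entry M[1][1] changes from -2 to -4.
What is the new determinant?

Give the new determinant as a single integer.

det is linear in row 1: changing M[1][1] by delta changes det by delta * cofactor(1,1).
Cofactor C_11 = (-1)^(1+1) * minor(1,1) = -1
Entry delta = -4 - -2 = -2
Det delta = -2 * -1 = 2
New det = -10 + 2 = -8

Answer: -8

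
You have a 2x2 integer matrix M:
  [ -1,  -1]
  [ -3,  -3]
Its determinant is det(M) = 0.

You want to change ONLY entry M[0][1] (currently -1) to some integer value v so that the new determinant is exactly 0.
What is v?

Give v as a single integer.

Answer: -1

Derivation:
det is linear in entry M[0][1]: det = old_det + (v - -1) * C_01
Cofactor C_01 = 3
Want det = 0: 0 + (v - -1) * 3 = 0
  (v - -1) = 0 / 3 = 0
  v = -1 + (0) = -1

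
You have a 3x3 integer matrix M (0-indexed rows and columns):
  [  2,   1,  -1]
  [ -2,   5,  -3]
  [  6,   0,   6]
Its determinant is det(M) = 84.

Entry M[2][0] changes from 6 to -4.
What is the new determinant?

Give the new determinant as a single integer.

Answer: 64

Derivation:
det is linear in row 2: changing M[2][0] by delta changes det by delta * cofactor(2,0).
Cofactor C_20 = (-1)^(2+0) * minor(2,0) = 2
Entry delta = -4 - 6 = -10
Det delta = -10 * 2 = -20
New det = 84 + -20 = 64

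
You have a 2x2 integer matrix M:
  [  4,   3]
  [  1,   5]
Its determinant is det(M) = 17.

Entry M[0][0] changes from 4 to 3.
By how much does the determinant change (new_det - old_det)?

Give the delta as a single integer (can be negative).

Cofactor C_00 = 5
Entry delta = 3 - 4 = -1
Det delta = entry_delta * cofactor = -1 * 5 = -5

Answer: -5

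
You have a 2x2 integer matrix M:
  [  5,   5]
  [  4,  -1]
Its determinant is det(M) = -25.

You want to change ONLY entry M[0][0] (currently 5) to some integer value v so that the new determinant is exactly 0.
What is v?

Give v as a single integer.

Answer: -20

Derivation:
det is linear in entry M[0][0]: det = old_det + (v - 5) * C_00
Cofactor C_00 = -1
Want det = 0: -25 + (v - 5) * -1 = 0
  (v - 5) = 25 / -1 = -25
  v = 5 + (-25) = -20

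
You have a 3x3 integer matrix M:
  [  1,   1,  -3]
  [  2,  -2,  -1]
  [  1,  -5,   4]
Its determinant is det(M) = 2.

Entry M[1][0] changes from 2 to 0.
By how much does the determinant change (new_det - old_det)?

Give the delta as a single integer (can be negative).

Answer: -22

Derivation:
Cofactor C_10 = 11
Entry delta = 0 - 2 = -2
Det delta = entry_delta * cofactor = -2 * 11 = -22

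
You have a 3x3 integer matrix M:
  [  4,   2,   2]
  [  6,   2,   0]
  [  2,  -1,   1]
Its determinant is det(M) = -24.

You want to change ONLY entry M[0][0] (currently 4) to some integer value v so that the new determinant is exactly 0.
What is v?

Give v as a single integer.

Answer: 16

Derivation:
det is linear in entry M[0][0]: det = old_det + (v - 4) * C_00
Cofactor C_00 = 2
Want det = 0: -24 + (v - 4) * 2 = 0
  (v - 4) = 24 / 2 = 12
  v = 4 + (12) = 16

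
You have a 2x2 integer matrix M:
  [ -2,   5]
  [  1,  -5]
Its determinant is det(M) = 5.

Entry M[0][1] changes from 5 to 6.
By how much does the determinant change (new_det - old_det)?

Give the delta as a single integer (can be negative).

Answer: -1

Derivation:
Cofactor C_01 = -1
Entry delta = 6 - 5 = 1
Det delta = entry_delta * cofactor = 1 * -1 = -1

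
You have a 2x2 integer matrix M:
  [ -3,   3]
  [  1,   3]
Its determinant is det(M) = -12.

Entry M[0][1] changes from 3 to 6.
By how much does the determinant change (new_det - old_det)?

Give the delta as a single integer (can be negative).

Cofactor C_01 = -1
Entry delta = 6 - 3 = 3
Det delta = entry_delta * cofactor = 3 * -1 = -3

Answer: -3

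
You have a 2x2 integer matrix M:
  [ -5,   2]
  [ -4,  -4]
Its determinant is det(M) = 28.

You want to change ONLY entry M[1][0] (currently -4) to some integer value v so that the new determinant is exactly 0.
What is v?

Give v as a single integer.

det is linear in entry M[1][0]: det = old_det + (v - -4) * C_10
Cofactor C_10 = -2
Want det = 0: 28 + (v - -4) * -2 = 0
  (v - -4) = -28 / -2 = 14
  v = -4 + (14) = 10

Answer: 10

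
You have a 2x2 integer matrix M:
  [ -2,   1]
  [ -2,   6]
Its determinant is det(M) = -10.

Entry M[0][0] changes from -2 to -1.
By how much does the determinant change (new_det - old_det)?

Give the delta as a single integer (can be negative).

Answer: 6

Derivation:
Cofactor C_00 = 6
Entry delta = -1 - -2 = 1
Det delta = entry_delta * cofactor = 1 * 6 = 6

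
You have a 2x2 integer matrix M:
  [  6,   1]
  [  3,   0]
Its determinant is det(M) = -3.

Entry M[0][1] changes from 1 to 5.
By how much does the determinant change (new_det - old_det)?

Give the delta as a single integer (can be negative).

Answer: -12

Derivation:
Cofactor C_01 = -3
Entry delta = 5 - 1 = 4
Det delta = entry_delta * cofactor = 4 * -3 = -12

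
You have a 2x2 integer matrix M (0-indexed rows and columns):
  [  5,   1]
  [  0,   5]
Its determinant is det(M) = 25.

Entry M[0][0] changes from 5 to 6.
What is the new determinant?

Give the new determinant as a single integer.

Answer: 30

Derivation:
det is linear in row 0: changing M[0][0] by delta changes det by delta * cofactor(0,0).
Cofactor C_00 = (-1)^(0+0) * minor(0,0) = 5
Entry delta = 6 - 5 = 1
Det delta = 1 * 5 = 5
New det = 25 + 5 = 30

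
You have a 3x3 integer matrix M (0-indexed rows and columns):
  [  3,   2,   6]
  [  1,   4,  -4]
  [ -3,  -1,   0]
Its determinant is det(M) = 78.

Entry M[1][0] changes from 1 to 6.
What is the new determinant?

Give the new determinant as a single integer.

det is linear in row 1: changing M[1][0] by delta changes det by delta * cofactor(1,0).
Cofactor C_10 = (-1)^(1+0) * minor(1,0) = -6
Entry delta = 6 - 1 = 5
Det delta = 5 * -6 = -30
New det = 78 + -30 = 48

Answer: 48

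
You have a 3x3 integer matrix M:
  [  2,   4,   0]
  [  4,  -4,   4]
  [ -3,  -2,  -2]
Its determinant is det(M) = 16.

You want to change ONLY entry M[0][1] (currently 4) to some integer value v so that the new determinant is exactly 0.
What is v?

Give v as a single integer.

det is linear in entry M[0][1]: det = old_det + (v - 4) * C_01
Cofactor C_01 = -4
Want det = 0: 16 + (v - 4) * -4 = 0
  (v - 4) = -16 / -4 = 4
  v = 4 + (4) = 8

Answer: 8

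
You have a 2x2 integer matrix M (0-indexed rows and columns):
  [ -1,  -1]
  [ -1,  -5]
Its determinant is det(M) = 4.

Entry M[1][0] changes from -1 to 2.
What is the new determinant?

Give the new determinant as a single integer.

Answer: 7

Derivation:
det is linear in row 1: changing M[1][0] by delta changes det by delta * cofactor(1,0).
Cofactor C_10 = (-1)^(1+0) * minor(1,0) = 1
Entry delta = 2 - -1 = 3
Det delta = 3 * 1 = 3
New det = 4 + 3 = 7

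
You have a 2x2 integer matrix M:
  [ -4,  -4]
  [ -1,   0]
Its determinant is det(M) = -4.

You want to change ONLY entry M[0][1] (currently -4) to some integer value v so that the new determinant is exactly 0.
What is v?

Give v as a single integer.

det is linear in entry M[0][1]: det = old_det + (v - -4) * C_01
Cofactor C_01 = 1
Want det = 0: -4 + (v - -4) * 1 = 0
  (v - -4) = 4 / 1 = 4
  v = -4 + (4) = 0

Answer: 0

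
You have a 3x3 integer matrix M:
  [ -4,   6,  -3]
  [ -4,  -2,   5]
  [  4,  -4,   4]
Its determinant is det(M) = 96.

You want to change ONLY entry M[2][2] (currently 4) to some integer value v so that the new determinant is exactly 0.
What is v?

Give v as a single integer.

Answer: 1

Derivation:
det is linear in entry M[2][2]: det = old_det + (v - 4) * C_22
Cofactor C_22 = 32
Want det = 0: 96 + (v - 4) * 32 = 0
  (v - 4) = -96 / 32 = -3
  v = 4 + (-3) = 1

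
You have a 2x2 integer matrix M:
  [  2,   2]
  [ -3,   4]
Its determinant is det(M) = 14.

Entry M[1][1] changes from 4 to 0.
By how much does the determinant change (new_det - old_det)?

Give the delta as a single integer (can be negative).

Cofactor C_11 = 2
Entry delta = 0 - 4 = -4
Det delta = entry_delta * cofactor = -4 * 2 = -8

Answer: -8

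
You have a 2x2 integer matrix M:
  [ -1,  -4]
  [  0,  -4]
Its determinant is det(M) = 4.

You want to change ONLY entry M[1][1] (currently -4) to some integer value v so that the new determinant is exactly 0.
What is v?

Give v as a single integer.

det is linear in entry M[1][1]: det = old_det + (v - -4) * C_11
Cofactor C_11 = -1
Want det = 0: 4 + (v - -4) * -1 = 0
  (v - -4) = -4 / -1 = 4
  v = -4 + (4) = 0

Answer: 0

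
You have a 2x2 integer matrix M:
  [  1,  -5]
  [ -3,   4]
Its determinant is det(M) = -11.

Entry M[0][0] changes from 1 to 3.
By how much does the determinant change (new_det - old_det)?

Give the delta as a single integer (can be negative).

Cofactor C_00 = 4
Entry delta = 3 - 1 = 2
Det delta = entry_delta * cofactor = 2 * 4 = 8

Answer: 8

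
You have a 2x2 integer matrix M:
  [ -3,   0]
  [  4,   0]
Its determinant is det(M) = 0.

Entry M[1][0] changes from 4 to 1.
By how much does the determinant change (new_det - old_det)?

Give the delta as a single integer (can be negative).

Cofactor C_10 = 0
Entry delta = 1 - 4 = -3
Det delta = entry_delta * cofactor = -3 * 0 = 0

Answer: 0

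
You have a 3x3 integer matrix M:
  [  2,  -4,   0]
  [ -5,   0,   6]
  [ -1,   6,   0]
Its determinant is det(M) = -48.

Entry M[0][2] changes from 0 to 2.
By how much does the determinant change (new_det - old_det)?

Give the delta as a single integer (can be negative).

Answer: -60

Derivation:
Cofactor C_02 = -30
Entry delta = 2 - 0 = 2
Det delta = entry_delta * cofactor = 2 * -30 = -60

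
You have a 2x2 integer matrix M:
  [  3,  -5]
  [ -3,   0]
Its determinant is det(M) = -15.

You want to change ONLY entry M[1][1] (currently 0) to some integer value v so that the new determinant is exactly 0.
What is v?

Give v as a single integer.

Answer: 5

Derivation:
det is linear in entry M[1][1]: det = old_det + (v - 0) * C_11
Cofactor C_11 = 3
Want det = 0: -15 + (v - 0) * 3 = 0
  (v - 0) = 15 / 3 = 5
  v = 0 + (5) = 5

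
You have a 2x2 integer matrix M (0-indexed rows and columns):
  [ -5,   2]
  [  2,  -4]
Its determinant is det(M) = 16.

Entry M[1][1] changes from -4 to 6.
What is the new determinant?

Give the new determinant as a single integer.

det is linear in row 1: changing M[1][1] by delta changes det by delta * cofactor(1,1).
Cofactor C_11 = (-1)^(1+1) * minor(1,1) = -5
Entry delta = 6 - -4 = 10
Det delta = 10 * -5 = -50
New det = 16 + -50 = -34

Answer: -34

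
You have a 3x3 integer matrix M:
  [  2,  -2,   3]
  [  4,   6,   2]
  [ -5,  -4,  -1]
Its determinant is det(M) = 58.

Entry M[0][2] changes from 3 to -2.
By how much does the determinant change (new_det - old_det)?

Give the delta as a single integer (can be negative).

Answer: -70

Derivation:
Cofactor C_02 = 14
Entry delta = -2 - 3 = -5
Det delta = entry_delta * cofactor = -5 * 14 = -70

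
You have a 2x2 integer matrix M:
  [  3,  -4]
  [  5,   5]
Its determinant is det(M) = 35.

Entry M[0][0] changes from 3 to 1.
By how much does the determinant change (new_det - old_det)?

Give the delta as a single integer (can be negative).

Cofactor C_00 = 5
Entry delta = 1 - 3 = -2
Det delta = entry_delta * cofactor = -2 * 5 = -10

Answer: -10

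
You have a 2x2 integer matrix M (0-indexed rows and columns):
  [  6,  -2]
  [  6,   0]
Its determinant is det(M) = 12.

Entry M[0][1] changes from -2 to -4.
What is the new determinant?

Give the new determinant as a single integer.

Answer: 24

Derivation:
det is linear in row 0: changing M[0][1] by delta changes det by delta * cofactor(0,1).
Cofactor C_01 = (-1)^(0+1) * minor(0,1) = -6
Entry delta = -4 - -2 = -2
Det delta = -2 * -6 = 12
New det = 12 + 12 = 24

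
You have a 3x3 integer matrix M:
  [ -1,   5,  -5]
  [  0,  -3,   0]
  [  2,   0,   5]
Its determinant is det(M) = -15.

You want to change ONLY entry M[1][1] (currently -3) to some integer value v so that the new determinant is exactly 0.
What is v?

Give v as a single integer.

det is linear in entry M[1][1]: det = old_det + (v - -3) * C_11
Cofactor C_11 = 5
Want det = 0: -15 + (v - -3) * 5 = 0
  (v - -3) = 15 / 5 = 3
  v = -3 + (3) = 0

Answer: 0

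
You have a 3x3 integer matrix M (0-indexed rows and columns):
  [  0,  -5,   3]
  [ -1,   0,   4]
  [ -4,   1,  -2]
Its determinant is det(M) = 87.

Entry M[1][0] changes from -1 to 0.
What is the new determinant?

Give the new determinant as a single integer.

det is linear in row 1: changing M[1][0] by delta changes det by delta * cofactor(1,0).
Cofactor C_10 = (-1)^(1+0) * minor(1,0) = -7
Entry delta = 0 - -1 = 1
Det delta = 1 * -7 = -7
New det = 87 + -7 = 80

Answer: 80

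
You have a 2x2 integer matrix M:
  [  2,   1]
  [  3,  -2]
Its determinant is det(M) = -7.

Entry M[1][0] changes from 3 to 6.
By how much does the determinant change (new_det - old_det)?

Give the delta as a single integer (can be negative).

Answer: -3

Derivation:
Cofactor C_10 = -1
Entry delta = 6 - 3 = 3
Det delta = entry_delta * cofactor = 3 * -1 = -3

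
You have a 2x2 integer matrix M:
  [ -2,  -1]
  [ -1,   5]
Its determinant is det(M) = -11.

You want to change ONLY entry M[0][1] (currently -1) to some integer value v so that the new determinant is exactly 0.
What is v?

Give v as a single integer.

Answer: 10

Derivation:
det is linear in entry M[0][1]: det = old_det + (v - -1) * C_01
Cofactor C_01 = 1
Want det = 0: -11 + (v - -1) * 1 = 0
  (v - -1) = 11 / 1 = 11
  v = -1 + (11) = 10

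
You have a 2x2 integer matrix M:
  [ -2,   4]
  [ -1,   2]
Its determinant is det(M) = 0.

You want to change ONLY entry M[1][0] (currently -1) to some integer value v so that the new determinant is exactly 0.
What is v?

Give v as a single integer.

det is linear in entry M[1][0]: det = old_det + (v - -1) * C_10
Cofactor C_10 = -4
Want det = 0: 0 + (v - -1) * -4 = 0
  (v - -1) = 0 / -4 = 0
  v = -1 + (0) = -1

Answer: -1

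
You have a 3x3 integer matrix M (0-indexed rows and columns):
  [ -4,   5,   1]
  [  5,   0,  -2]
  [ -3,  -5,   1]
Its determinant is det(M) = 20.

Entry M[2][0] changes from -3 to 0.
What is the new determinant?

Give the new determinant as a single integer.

det is linear in row 2: changing M[2][0] by delta changes det by delta * cofactor(2,0).
Cofactor C_20 = (-1)^(2+0) * minor(2,0) = -10
Entry delta = 0 - -3 = 3
Det delta = 3 * -10 = -30
New det = 20 + -30 = -10

Answer: -10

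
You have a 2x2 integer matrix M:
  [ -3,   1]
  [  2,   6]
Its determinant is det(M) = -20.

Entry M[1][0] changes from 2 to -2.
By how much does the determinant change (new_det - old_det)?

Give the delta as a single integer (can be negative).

Answer: 4

Derivation:
Cofactor C_10 = -1
Entry delta = -2 - 2 = -4
Det delta = entry_delta * cofactor = -4 * -1 = 4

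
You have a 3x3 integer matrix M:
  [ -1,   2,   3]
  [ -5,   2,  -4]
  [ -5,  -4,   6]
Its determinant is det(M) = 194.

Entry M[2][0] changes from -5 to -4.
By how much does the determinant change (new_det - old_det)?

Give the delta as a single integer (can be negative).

Cofactor C_20 = -14
Entry delta = -4 - -5 = 1
Det delta = entry_delta * cofactor = 1 * -14 = -14

Answer: -14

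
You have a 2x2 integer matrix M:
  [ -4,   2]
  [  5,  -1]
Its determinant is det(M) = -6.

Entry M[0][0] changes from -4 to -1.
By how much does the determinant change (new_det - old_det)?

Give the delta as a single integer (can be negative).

Answer: -3

Derivation:
Cofactor C_00 = -1
Entry delta = -1 - -4 = 3
Det delta = entry_delta * cofactor = 3 * -1 = -3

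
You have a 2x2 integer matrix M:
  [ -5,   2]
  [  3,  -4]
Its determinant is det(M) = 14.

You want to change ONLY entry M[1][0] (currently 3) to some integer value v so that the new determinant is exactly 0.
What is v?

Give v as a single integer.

Answer: 10

Derivation:
det is linear in entry M[1][0]: det = old_det + (v - 3) * C_10
Cofactor C_10 = -2
Want det = 0: 14 + (v - 3) * -2 = 0
  (v - 3) = -14 / -2 = 7
  v = 3 + (7) = 10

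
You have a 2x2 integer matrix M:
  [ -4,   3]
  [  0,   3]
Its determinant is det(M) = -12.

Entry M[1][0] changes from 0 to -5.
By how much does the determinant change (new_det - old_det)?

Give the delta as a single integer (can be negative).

Cofactor C_10 = -3
Entry delta = -5 - 0 = -5
Det delta = entry_delta * cofactor = -5 * -3 = 15

Answer: 15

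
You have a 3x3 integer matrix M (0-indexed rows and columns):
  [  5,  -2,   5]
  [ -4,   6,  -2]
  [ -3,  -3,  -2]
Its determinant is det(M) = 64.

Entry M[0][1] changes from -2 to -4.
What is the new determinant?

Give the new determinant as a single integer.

Answer: 68

Derivation:
det is linear in row 0: changing M[0][1] by delta changes det by delta * cofactor(0,1).
Cofactor C_01 = (-1)^(0+1) * minor(0,1) = -2
Entry delta = -4 - -2 = -2
Det delta = -2 * -2 = 4
New det = 64 + 4 = 68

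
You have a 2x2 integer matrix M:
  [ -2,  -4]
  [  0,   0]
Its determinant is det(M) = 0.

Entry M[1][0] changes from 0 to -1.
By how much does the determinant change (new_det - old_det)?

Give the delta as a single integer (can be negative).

Cofactor C_10 = 4
Entry delta = -1 - 0 = -1
Det delta = entry_delta * cofactor = -1 * 4 = -4

Answer: -4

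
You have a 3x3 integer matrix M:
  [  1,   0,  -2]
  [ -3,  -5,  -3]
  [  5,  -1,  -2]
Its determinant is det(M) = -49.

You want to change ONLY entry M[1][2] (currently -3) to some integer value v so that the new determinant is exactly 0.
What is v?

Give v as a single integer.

det is linear in entry M[1][2]: det = old_det + (v - -3) * C_12
Cofactor C_12 = 1
Want det = 0: -49 + (v - -3) * 1 = 0
  (v - -3) = 49 / 1 = 49
  v = -3 + (49) = 46

Answer: 46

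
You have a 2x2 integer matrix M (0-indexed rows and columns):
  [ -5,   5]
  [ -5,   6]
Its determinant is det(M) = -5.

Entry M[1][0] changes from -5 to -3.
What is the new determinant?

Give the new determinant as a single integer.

Answer: -15

Derivation:
det is linear in row 1: changing M[1][0] by delta changes det by delta * cofactor(1,0).
Cofactor C_10 = (-1)^(1+0) * minor(1,0) = -5
Entry delta = -3 - -5 = 2
Det delta = 2 * -5 = -10
New det = -5 + -10 = -15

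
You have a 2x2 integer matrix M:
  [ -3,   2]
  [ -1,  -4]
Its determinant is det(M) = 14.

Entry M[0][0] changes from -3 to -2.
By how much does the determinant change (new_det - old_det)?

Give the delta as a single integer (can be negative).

Answer: -4

Derivation:
Cofactor C_00 = -4
Entry delta = -2 - -3 = 1
Det delta = entry_delta * cofactor = 1 * -4 = -4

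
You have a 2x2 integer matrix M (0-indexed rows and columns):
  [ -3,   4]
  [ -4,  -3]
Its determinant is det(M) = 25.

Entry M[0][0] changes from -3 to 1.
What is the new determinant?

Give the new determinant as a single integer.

det is linear in row 0: changing M[0][0] by delta changes det by delta * cofactor(0,0).
Cofactor C_00 = (-1)^(0+0) * minor(0,0) = -3
Entry delta = 1 - -3 = 4
Det delta = 4 * -3 = -12
New det = 25 + -12 = 13

Answer: 13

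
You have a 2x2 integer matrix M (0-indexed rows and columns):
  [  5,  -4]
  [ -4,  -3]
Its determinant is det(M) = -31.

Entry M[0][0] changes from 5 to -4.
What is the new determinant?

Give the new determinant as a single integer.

Answer: -4

Derivation:
det is linear in row 0: changing M[0][0] by delta changes det by delta * cofactor(0,0).
Cofactor C_00 = (-1)^(0+0) * minor(0,0) = -3
Entry delta = -4 - 5 = -9
Det delta = -9 * -3 = 27
New det = -31 + 27 = -4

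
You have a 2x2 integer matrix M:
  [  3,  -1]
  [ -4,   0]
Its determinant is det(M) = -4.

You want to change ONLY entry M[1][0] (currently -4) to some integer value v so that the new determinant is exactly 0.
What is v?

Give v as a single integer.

Answer: 0

Derivation:
det is linear in entry M[1][0]: det = old_det + (v - -4) * C_10
Cofactor C_10 = 1
Want det = 0: -4 + (v - -4) * 1 = 0
  (v - -4) = 4 / 1 = 4
  v = -4 + (4) = 0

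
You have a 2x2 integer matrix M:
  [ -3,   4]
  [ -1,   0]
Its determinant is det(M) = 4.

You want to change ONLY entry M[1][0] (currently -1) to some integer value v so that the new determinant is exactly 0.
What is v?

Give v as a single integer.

det is linear in entry M[1][0]: det = old_det + (v - -1) * C_10
Cofactor C_10 = -4
Want det = 0: 4 + (v - -1) * -4 = 0
  (v - -1) = -4 / -4 = 1
  v = -1 + (1) = 0

Answer: 0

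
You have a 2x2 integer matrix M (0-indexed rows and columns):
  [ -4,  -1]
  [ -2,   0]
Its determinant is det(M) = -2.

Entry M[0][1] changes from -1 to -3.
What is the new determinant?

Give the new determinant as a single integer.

det is linear in row 0: changing M[0][1] by delta changes det by delta * cofactor(0,1).
Cofactor C_01 = (-1)^(0+1) * minor(0,1) = 2
Entry delta = -3 - -1 = -2
Det delta = -2 * 2 = -4
New det = -2 + -4 = -6

Answer: -6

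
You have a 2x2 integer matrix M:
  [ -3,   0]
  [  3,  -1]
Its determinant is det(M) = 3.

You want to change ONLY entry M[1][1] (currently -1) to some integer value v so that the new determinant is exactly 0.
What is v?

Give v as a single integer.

det is linear in entry M[1][1]: det = old_det + (v - -1) * C_11
Cofactor C_11 = -3
Want det = 0: 3 + (v - -1) * -3 = 0
  (v - -1) = -3 / -3 = 1
  v = -1 + (1) = 0

Answer: 0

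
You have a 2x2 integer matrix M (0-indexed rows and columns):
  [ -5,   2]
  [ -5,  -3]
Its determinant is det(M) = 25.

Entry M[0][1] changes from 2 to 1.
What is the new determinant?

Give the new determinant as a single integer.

det is linear in row 0: changing M[0][1] by delta changes det by delta * cofactor(0,1).
Cofactor C_01 = (-1)^(0+1) * minor(0,1) = 5
Entry delta = 1 - 2 = -1
Det delta = -1 * 5 = -5
New det = 25 + -5 = 20

Answer: 20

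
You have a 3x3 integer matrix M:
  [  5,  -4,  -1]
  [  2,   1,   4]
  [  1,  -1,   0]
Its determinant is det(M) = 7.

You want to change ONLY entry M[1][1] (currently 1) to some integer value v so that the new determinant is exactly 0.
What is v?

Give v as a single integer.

Answer: -6

Derivation:
det is linear in entry M[1][1]: det = old_det + (v - 1) * C_11
Cofactor C_11 = 1
Want det = 0: 7 + (v - 1) * 1 = 0
  (v - 1) = -7 / 1 = -7
  v = 1 + (-7) = -6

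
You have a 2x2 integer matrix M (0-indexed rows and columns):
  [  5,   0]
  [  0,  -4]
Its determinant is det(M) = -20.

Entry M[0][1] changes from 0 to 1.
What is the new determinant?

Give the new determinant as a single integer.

det is linear in row 0: changing M[0][1] by delta changes det by delta * cofactor(0,1).
Cofactor C_01 = (-1)^(0+1) * minor(0,1) = 0
Entry delta = 1 - 0 = 1
Det delta = 1 * 0 = 0
New det = -20 + 0 = -20

Answer: -20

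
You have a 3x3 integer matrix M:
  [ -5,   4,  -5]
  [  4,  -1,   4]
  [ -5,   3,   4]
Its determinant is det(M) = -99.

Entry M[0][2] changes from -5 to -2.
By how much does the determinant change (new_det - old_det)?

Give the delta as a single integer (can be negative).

Answer: 21

Derivation:
Cofactor C_02 = 7
Entry delta = -2 - -5 = 3
Det delta = entry_delta * cofactor = 3 * 7 = 21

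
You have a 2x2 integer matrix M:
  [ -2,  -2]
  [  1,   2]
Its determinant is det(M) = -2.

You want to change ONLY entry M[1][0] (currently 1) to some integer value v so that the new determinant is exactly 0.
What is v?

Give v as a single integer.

Answer: 2

Derivation:
det is linear in entry M[1][0]: det = old_det + (v - 1) * C_10
Cofactor C_10 = 2
Want det = 0: -2 + (v - 1) * 2 = 0
  (v - 1) = 2 / 2 = 1
  v = 1 + (1) = 2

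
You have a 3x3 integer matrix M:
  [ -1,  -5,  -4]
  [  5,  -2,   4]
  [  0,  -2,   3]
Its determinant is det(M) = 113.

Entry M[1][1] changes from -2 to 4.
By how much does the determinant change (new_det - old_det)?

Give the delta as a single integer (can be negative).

Cofactor C_11 = -3
Entry delta = 4 - -2 = 6
Det delta = entry_delta * cofactor = 6 * -3 = -18

Answer: -18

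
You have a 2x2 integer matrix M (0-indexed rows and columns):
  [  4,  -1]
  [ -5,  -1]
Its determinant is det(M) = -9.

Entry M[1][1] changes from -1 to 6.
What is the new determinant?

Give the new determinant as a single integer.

det is linear in row 1: changing M[1][1] by delta changes det by delta * cofactor(1,1).
Cofactor C_11 = (-1)^(1+1) * minor(1,1) = 4
Entry delta = 6 - -1 = 7
Det delta = 7 * 4 = 28
New det = -9 + 28 = 19

Answer: 19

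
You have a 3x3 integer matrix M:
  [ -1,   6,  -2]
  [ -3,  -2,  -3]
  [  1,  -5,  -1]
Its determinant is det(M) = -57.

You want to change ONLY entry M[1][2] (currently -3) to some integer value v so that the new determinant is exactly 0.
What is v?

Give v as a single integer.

det is linear in entry M[1][2]: det = old_det + (v - -3) * C_12
Cofactor C_12 = 1
Want det = 0: -57 + (v - -3) * 1 = 0
  (v - -3) = 57 / 1 = 57
  v = -3 + (57) = 54

Answer: 54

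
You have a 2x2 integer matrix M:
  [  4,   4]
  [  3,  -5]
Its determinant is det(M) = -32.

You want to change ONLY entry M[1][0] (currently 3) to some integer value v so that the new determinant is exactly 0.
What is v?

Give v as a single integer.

det is linear in entry M[1][0]: det = old_det + (v - 3) * C_10
Cofactor C_10 = -4
Want det = 0: -32 + (v - 3) * -4 = 0
  (v - 3) = 32 / -4 = -8
  v = 3 + (-8) = -5

Answer: -5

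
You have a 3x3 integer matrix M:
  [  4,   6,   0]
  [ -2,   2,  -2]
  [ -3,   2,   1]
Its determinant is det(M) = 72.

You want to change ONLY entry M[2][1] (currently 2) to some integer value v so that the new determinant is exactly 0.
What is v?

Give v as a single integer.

Answer: -7

Derivation:
det is linear in entry M[2][1]: det = old_det + (v - 2) * C_21
Cofactor C_21 = 8
Want det = 0: 72 + (v - 2) * 8 = 0
  (v - 2) = -72 / 8 = -9
  v = 2 + (-9) = -7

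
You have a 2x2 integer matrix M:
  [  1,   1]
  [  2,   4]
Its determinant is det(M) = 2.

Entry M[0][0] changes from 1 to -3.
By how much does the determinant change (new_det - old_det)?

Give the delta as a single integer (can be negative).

Cofactor C_00 = 4
Entry delta = -3 - 1 = -4
Det delta = entry_delta * cofactor = -4 * 4 = -16

Answer: -16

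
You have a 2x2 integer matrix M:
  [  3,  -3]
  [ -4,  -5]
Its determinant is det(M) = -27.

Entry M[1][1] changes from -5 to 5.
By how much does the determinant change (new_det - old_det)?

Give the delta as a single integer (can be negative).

Cofactor C_11 = 3
Entry delta = 5 - -5 = 10
Det delta = entry_delta * cofactor = 10 * 3 = 30

Answer: 30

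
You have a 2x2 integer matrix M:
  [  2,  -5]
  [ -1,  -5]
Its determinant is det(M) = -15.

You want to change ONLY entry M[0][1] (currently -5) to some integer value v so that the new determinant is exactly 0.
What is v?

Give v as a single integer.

det is linear in entry M[0][1]: det = old_det + (v - -5) * C_01
Cofactor C_01 = 1
Want det = 0: -15 + (v - -5) * 1 = 0
  (v - -5) = 15 / 1 = 15
  v = -5 + (15) = 10

Answer: 10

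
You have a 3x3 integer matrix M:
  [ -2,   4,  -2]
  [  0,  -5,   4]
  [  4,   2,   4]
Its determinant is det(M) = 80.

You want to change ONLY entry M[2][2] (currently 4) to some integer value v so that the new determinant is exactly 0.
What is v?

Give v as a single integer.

Answer: -4

Derivation:
det is linear in entry M[2][2]: det = old_det + (v - 4) * C_22
Cofactor C_22 = 10
Want det = 0: 80 + (v - 4) * 10 = 0
  (v - 4) = -80 / 10 = -8
  v = 4 + (-8) = -4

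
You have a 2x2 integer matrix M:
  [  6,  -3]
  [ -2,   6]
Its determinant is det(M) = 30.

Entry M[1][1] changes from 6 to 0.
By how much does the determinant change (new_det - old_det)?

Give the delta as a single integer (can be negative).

Cofactor C_11 = 6
Entry delta = 0 - 6 = -6
Det delta = entry_delta * cofactor = -6 * 6 = -36

Answer: -36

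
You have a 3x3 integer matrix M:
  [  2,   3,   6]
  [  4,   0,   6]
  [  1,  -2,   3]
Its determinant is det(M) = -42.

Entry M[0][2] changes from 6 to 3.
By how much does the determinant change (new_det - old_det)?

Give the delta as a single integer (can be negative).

Answer: 24

Derivation:
Cofactor C_02 = -8
Entry delta = 3 - 6 = -3
Det delta = entry_delta * cofactor = -3 * -8 = 24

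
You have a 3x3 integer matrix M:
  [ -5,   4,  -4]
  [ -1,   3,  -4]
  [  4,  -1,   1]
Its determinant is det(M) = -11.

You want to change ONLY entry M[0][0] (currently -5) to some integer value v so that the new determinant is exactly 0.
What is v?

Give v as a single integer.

det is linear in entry M[0][0]: det = old_det + (v - -5) * C_00
Cofactor C_00 = -1
Want det = 0: -11 + (v - -5) * -1 = 0
  (v - -5) = 11 / -1 = -11
  v = -5 + (-11) = -16

Answer: -16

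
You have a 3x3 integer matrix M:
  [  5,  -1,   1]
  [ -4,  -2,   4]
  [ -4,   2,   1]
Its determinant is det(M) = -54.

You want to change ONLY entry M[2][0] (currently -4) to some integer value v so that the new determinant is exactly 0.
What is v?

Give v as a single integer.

det is linear in entry M[2][0]: det = old_det + (v - -4) * C_20
Cofactor C_20 = -2
Want det = 0: -54 + (v - -4) * -2 = 0
  (v - -4) = 54 / -2 = -27
  v = -4 + (-27) = -31

Answer: -31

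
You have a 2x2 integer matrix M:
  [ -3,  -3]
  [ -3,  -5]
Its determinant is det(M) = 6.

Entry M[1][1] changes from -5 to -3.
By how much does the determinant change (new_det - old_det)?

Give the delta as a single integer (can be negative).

Cofactor C_11 = -3
Entry delta = -3 - -5 = 2
Det delta = entry_delta * cofactor = 2 * -3 = -6

Answer: -6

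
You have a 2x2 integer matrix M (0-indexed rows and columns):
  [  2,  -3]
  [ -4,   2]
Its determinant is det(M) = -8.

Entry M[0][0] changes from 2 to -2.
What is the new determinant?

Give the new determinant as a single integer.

det is linear in row 0: changing M[0][0] by delta changes det by delta * cofactor(0,0).
Cofactor C_00 = (-1)^(0+0) * minor(0,0) = 2
Entry delta = -2 - 2 = -4
Det delta = -4 * 2 = -8
New det = -8 + -8 = -16

Answer: -16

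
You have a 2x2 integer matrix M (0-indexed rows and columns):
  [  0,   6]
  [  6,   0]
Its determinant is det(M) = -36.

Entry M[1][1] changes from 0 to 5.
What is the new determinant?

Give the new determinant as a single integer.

det is linear in row 1: changing M[1][1] by delta changes det by delta * cofactor(1,1).
Cofactor C_11 = (-1)^(1+1) * minor(1,1) = 0
Entry delta = 5 - 0 = 5
Det delta = 5 * 0 = 0
New det = -36 + 0 = -36

Answer: -36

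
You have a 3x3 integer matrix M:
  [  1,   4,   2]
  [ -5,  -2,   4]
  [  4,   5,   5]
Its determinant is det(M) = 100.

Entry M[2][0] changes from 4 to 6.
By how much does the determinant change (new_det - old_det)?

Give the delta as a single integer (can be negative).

Cofactor C_20 = 20
Entry delta = 6 - 4 = 2
Det delta = entry_delta * cofactor = 2 * 20 = 40

Answer: 40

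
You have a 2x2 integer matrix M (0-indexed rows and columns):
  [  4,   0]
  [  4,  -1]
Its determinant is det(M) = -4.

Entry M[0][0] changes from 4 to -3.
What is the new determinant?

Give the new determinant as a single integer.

det is linear in row 0: changing M[0][0] by delta changes det by delta * cofactor(0,0).
Cofactor C_00 = (-1)^(0+0) * minor(0,0) = -1
Entry delta = -3 - 4 = -7
Det delta = -7 * -1 = 7
New det = -4 + 7 = 3

Answer: 3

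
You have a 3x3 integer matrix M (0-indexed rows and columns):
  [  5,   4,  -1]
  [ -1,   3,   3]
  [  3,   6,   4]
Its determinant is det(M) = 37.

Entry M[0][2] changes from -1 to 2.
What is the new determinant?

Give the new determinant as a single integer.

det is linear in row 0: changing M[0][2] by delta changes det by delta * cofactor(0,2).
Cofactor C_02 = (-1)^(0+2) * minor(0,2) = -15
Entry delta = 2 - -1 = 3
Det delta = 3 * -15 = -45
New det = 37 + -45 = -8

Answer: -8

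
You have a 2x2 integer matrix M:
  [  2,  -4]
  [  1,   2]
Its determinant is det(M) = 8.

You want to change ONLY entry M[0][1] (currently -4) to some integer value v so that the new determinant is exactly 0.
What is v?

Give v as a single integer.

Answer: 4

Derivation:
det is linear in entry M[0][1]: det = old_det + (v - -4) * C_01
Cofactor C_01 = -1
Want det = 0: 8 + (v - -4) * -1 = 0
  (v - -4) = -8 / -1 = 8
  v = -4 + (8) = 4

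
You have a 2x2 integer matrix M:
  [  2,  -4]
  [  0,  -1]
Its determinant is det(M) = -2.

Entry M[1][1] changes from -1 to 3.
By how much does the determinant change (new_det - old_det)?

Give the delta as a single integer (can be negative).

Cofactor C_11 = 2
Entry delta = 3 - -1 = 4
Det delta = entry_delta * cofactor = 4 * 2 = 8

Answer: 8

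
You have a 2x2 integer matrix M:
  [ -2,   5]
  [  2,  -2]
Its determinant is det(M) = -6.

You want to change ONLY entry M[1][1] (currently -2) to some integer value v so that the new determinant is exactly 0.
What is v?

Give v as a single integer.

det is linear in entry M[1][1]: det = old_det + (v - -2) * C_11
Cofactor C_11 = -2
Want det = 0: -6 + (v - -2) * -2 = 0
  (v - -2) = 6 / -2 = -3
  v = -2 + (-3) = -5

Answer: -5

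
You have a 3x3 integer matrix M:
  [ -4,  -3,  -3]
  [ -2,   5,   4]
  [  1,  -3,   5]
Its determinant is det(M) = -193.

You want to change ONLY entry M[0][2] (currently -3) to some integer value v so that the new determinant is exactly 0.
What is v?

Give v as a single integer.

Answer: 190

Derivation:
det is linear in entry M[0][2]: det = old_det + (v - -3) * C_02
Cofactor C_02 = 1
Want det = 0: -193 + (v - -3) * 1 = 0
  (v - -3) = 193 / 1 = 193
  v = -3 + (193) = 190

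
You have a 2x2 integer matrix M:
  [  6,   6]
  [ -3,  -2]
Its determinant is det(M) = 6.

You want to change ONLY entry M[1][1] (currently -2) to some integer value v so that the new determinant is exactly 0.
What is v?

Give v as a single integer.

det is linear in entry M[1][1]: det = old_det + (v - -2) * C_11
Cofactor C_11 = 6
Want det = 0: 6 + (v - -2) * 6 = 0
  (v - -2) = -6 / 6 = -1
  v = -2 + (-1) = -3

Answer: -3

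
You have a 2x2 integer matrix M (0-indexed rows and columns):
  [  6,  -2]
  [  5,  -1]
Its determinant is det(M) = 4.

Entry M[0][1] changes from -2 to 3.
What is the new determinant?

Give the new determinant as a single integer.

Answer: -21

Derivation:
det is linear in row 0: changing M[0][1] by delta changes det by delta * cofactor(0,1).
Cofactor C_01 = (-1)^(0+1) * minor(0,1) = -5
Entry delta = 3 - -2 = 5
Det delta = 5 * -5 = -25
New det = 4 + -25 = -21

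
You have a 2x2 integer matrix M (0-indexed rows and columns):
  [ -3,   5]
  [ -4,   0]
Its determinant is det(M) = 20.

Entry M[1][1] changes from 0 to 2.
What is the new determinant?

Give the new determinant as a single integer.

det is linear in row 1: changing M[1][1] by delta changes det by delta * cofactor(1,1).
Cofactor C_11 = (-1)^(1+1) * minor(1,1) = -3
Entry delta = 2 - 0 = 2
Det delta = 2 * -3 = -6
New det = 20 + -6 = 14

Answer: 14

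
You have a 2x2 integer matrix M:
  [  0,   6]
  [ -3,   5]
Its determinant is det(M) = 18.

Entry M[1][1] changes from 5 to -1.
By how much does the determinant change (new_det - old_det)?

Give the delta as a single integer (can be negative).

Answer: 0

Derivation:
Cofactor C_11 = 0
Entry delta = -1 - 5 = -6
Det delta = entry_delta * cofactor = -6 * 0 = 0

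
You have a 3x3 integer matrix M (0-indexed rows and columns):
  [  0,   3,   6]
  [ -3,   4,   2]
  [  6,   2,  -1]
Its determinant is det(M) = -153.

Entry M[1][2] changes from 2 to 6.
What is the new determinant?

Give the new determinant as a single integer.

det is linear in row 1: changing M[1][2] by delta changes det by delta * cofactor(1,2).
Cofactor C_12 = (-1)^(1+2) * minor(1,2) = 18
Entry delta = 6 - 2 = 4
Det delta = 4 * 18 = 72
New det = -153 + 72 = -81

Answer: -81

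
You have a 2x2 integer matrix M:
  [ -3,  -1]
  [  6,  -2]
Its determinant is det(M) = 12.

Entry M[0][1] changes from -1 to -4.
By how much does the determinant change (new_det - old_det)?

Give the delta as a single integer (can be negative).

Answer: 18

Derivation:
Cofactor C_01 = -6
Entry delta = -4 - -1 = -3
Det delta = entry_delta * cofactor = -3 * -6 = 18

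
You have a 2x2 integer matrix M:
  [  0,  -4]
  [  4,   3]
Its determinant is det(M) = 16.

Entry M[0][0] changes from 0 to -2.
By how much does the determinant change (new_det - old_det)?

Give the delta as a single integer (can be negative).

Cofactor C_00 = 3
Entry delta = -2 - 0 = -2
Det delta = entry_delta * cofactor = -2 * 3 = -6

Answer: -6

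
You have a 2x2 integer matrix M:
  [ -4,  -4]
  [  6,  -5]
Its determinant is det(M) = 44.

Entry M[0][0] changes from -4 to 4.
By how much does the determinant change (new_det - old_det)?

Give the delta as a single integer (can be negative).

Cofactor C_00 = -5
Entry delta = 4 - -4 = 8
Det delta = entry_delta * cofactor = 8 * -5 = -40

Answer: -40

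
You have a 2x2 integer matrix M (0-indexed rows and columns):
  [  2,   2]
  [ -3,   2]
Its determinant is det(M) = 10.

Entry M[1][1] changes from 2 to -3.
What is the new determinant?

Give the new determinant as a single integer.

Answer: 0

Derivation:
det is linear in row 1: changing M[1][1] by delta changes det by delta * cofactor(1,1).
Cofactor C_11 = (-1)^(1+1) * minor(1,1) = 2
Entry delta = -3 - 2 = -5
Det delta = -5 * 2 = -10
New det = 10 + -10 = 0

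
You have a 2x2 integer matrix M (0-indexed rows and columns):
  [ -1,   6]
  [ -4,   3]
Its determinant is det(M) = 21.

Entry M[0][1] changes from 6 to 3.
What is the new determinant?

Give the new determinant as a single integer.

Answer: 9

Derivation:
det is linear in row 0: changing M[0][1] by delta changes det by delta * cofactor(0,1).
Cofactor C_01 = (-1)^(0+1) * minor(0,1) = 4
Entry delta = 3 - 6 = -3
Det delta = -3 * 4 = -12
New det = 21 + -12 = 9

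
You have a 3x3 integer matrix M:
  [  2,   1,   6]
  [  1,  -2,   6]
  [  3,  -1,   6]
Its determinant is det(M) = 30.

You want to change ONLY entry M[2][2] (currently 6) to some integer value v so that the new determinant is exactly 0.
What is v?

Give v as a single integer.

det is linear in entry M[2][2]: det = old_det + (v - 6) * C_22
Cofactor C_22 = -5
Want det = 0: 30 + (v - 6) * -5 = 0
  (v - 6) = -30 / -5 = 6
  v = 6 + (6) = 12

Answer: 12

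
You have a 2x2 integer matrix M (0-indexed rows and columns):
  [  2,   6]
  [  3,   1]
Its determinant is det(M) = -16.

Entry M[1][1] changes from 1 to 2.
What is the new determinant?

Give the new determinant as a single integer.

det is linear in row 1: changing M[1][1] by delta changes det by delta * cofactor(1,1).
Cofactor C_11 = (-1)^(1+1) * minor(1,1) = 2
Entry delta = 2 - 1 = 1
Det delta = 1 * 2 = 2
New det = -16 + 2 = -14

Answer: -14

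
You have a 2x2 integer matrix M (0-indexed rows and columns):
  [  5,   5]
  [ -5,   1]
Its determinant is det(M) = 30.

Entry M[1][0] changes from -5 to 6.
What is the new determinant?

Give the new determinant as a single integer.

det is linear in row 1: changing M[1][0] by delta changes det by delta * cofactor(1,0).
Cofactor C_10 = (-1)^(1+0) * minor(1,0) = -5
Entry delta = 6 - -5 = 11
Det delta = 11 * -5 = -55
New det = 30 + -55 = -25

Answer: -25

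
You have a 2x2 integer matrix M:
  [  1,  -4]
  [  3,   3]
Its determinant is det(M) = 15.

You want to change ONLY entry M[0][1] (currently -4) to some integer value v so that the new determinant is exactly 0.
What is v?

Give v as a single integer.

det is linear in entry M[0][1]: det = old_det + (v - -4) * C_01
Cofactor C_01 = -3
Want det = 0: 15 + (v - -4) * -3 = 0
  (v - -4) = -15 / -3 = 5
  v = -4 + (5) = 1

Answer: 1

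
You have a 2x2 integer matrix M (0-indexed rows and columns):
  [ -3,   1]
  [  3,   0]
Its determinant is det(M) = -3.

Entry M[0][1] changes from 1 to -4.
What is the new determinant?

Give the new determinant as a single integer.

Answer: 12

Derivation:
det is linear in row 0: changing M[0][1] by delta changes det by delta * cofactor(0,1).
Cofactor C_01 = (-1)^(0+1) * minor(0,1) = -3
Entry delta = -4 - 1 = -5
Det delta = -5 * -3 = 15
New det = -3 + 15 = 12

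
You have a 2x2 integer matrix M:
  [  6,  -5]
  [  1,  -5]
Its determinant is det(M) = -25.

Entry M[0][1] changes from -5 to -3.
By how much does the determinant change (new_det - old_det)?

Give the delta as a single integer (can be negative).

Answer: -2

Derivation:
Cofactor C_01 = -1
Entry delta = -3 - -5 = 2
Det delta = entry_delta * cofactor = 2 * -1 = -2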